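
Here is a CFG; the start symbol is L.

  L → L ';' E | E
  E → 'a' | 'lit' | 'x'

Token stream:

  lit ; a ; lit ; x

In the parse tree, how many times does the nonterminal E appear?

[L [L [L [L [E lit]] ; [E a]] ; [E lit]] ; [E x]]

4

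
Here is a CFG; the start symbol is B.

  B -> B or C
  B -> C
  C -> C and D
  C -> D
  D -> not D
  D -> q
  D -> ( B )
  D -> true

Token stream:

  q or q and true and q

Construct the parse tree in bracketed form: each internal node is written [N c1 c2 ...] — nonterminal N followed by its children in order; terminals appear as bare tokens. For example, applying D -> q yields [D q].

[B [B [C [D q]]] or [C [C [C [D q]] and [D true]] and [D q]]]

B
B or C
C or C
D or C
q or C
q or C and D
q or C and D and D
q or D and D and D
q or q and D and D
q or q and true and D
q or q and true and q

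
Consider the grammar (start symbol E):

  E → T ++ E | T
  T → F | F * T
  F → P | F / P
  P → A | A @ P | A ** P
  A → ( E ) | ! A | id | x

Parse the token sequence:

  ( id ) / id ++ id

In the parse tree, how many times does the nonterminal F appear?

4

[E [T [F [F [P [A ( [E [T [F [P [A id]]]]] )]]] / [P [A id]]]] ++ [E [T [F [P [A id]]]]]]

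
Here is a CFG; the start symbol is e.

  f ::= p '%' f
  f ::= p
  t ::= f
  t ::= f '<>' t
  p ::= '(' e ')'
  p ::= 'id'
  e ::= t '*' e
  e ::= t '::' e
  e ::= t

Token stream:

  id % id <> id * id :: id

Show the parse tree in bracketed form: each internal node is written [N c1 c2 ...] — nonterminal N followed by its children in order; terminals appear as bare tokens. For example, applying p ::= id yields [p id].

e
t * e
f <> t * e
p % f <> t * e
id % f <> t * e
id % p <> t * e
id % id <> t * e
id % id <> f * e
id % id <> p * e
id % id <> id * e
id % id <> id * t :: e
id % id <> id * f :: e
id % id <> id * p :: e
id % id <> id * id :: e
id % id <> id * id :: t
id % id <> id * id :: f
id % id <> id * id :: p
id % id <> id * id :: id

[e [t [f [p id] % [f [p id]]] <> [t [f [p id]]]] * [e [t [f [p id]]] :: [e [t [f [p id]]]]]]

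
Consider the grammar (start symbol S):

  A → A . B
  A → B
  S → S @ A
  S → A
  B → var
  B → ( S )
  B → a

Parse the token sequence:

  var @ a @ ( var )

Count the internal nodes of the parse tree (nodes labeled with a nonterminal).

12

[S [S [S [A [B var]]] @ [A [B a]]] @ [A [B ( [S [A [B var]]] )]]]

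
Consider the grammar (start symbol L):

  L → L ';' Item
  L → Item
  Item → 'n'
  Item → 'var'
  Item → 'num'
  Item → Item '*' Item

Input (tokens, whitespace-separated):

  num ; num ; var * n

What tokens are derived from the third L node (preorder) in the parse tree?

[L [L [L [Item num]] ; [Item num]] ; [Item [Item var] * [Item n]]]

num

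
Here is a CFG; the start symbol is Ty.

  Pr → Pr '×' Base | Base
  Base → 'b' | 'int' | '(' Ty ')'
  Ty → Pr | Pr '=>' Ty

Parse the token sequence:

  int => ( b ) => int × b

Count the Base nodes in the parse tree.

5

[Ty [Pr [Base int]] => [Ty [Pr [Base ( [Ty [Pr [Base b]]] )]] => [Ty [Pr [Pr [Base int]] × [Base b]]]]]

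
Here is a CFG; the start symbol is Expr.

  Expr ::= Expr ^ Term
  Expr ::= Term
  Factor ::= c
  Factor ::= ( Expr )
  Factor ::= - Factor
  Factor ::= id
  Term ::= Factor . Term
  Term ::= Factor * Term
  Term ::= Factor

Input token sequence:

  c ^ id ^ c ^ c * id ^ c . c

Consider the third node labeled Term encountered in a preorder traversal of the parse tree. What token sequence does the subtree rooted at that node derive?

c

[Expr [Expr [Expr [Expr [Expr [Term [Factor c]]] ^ [Term [Factor id]]] ^ [Term [Factor c]]] ^ [Term [Factor c] * [Term [Factor id]]]] ^ [Term [Factor c] . [Term [Factor c]]]]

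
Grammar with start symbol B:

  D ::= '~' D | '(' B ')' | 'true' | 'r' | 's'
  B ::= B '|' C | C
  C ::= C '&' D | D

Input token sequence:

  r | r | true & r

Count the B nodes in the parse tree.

3

[B [B [B [C [D r]]] | [C [D r]]] | [C [C [D true]] & [D r]]]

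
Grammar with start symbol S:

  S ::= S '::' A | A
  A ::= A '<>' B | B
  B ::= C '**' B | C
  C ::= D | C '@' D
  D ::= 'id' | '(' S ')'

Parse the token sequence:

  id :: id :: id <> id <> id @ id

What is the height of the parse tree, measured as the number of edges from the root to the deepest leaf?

7

[S [S [S [A [B [C [D id]]]]] :: [A [B [C [D id]]]]] :: [A [A [A [B [C [D id]]]] <> [B [C [D id]]]] <> [B [C [C [D id]] @ [D id]]]]]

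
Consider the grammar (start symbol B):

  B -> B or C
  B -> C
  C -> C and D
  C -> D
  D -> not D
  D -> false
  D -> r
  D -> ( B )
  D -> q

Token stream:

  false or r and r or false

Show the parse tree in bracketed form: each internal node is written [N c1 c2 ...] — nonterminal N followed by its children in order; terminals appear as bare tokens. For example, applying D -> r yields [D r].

[B [B [B [C [D false]]] or [C [C [D r]] and [D r]]] or [C [D false]]]

B
B or C
B or C or C
C or C or C
D or C or C
false or C or C
false or C and D or C
false or D and D or C
false or r and D or C
false or r and r or C
false or r and r or D
false or r and r or false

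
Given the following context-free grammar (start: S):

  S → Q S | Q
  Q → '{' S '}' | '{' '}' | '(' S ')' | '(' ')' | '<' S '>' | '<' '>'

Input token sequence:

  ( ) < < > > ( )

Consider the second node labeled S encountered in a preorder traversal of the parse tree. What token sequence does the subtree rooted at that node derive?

< < > > ( )

[S [Q ( )] [S [Q < [S [Q < >]] >] [S [Q ( )]]]]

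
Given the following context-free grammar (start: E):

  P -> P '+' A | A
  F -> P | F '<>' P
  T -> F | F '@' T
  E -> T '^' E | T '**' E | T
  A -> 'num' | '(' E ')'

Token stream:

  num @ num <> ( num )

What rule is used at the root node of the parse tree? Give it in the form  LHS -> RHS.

[E [T [F [P [A num]]] @ [T [F [F [P [A num]]] <> [P [A ( [E [T [F [P [A num]]]]] )]]]]]]

E -> T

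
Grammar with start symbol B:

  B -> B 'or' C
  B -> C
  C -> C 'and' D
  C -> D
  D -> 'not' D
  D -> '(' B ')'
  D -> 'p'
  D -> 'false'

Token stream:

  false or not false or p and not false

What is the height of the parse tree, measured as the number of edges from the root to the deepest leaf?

5

[B [B [B [C [D false]]] or [C [D not [D false]]]] or [C [C [D p]] and [D not [D false]]]]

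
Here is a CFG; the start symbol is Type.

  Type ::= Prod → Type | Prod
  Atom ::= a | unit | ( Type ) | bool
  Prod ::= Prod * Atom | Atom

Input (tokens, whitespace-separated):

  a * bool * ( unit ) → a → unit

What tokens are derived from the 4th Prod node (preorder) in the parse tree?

[Type [Prod [Prod [Prod [Atom a]] * [Atom bool]] * [Atom ( [Type [Prod [Atom unit]]] )]] → [Type [Prod [Atom a]] → [Type [Prod [Atom unit]]]]]

unit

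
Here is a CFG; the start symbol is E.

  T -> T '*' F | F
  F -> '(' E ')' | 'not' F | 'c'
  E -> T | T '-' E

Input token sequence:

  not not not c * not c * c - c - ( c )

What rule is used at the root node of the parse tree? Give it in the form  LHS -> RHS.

[E [T [T [T [F not [F not [F not [F c]]]]] * [F not [F c]]] * [F c]] - [E [T [F c]] - [E [T [F ( [E [T [F c]]] )]]]]]

E -> T '-' E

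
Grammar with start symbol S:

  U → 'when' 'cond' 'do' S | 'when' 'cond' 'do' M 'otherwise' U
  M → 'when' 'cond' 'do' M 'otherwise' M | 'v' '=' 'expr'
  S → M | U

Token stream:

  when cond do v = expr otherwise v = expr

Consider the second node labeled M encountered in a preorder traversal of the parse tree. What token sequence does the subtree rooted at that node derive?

v = expr

[S [M when cond do [M v = expr] otherwise [M v = expr]]]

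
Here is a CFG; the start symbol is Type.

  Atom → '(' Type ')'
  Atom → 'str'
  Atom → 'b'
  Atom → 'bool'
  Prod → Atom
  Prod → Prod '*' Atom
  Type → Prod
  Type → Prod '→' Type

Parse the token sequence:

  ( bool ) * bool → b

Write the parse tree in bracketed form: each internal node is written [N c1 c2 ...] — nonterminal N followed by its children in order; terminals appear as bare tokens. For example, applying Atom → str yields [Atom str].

Type
Prod → Type
Prod * Atom → Type
Atom * Atom → Type
( Type ) * Atom → Type
( Prod ) * Atom → Type
( Atom ) * Atom → Type
( bool ) * Atom → Type
( bool ) * bool → Type
( bool ) * bool → Prod
( bool ) * bool → Atom
( bool ) * bool → b

[Type [Prod [Prod [Atom ( [Type [Prod [Atom bool]]] )]] * [Atom bool]] → [Type [Prod [Atom b]]]]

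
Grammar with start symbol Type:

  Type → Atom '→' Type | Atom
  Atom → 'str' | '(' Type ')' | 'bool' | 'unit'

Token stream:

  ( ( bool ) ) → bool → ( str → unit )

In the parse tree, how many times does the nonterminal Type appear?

[Type [Atom ( [Type [Atom ( [Type [Atom bool]] )]] )] → [Type [Atom bool] → [Type [Atom ( [Type [Atom str] → [Type [Atom unit]]] )]]]]

7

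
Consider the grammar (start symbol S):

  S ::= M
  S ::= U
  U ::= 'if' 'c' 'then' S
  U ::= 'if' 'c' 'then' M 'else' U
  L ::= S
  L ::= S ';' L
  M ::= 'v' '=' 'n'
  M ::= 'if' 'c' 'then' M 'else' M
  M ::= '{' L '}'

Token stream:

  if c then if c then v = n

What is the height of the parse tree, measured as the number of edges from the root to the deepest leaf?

6

[S [U if c then [S [U if c then [S [M v = n]]]]]]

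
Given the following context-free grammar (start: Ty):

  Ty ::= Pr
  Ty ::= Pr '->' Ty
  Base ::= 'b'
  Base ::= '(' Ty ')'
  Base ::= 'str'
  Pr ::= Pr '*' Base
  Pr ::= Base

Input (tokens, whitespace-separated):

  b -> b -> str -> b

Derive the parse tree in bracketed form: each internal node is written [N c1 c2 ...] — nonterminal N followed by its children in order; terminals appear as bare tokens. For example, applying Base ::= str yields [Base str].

[Ty [Pr [Base b]] -> [Ty [Pr [Base b]] -> [Ty [Pr [Base str]] -> [Ty [Pr [Base b]]]]]]

Ty
Pr -> Ty
Base -> Ty
b -> Ty
b -> Pr -> Ty
b -> Base -> Ty
b -> b -> Ty
b -> b -> Pr -> Ty
b -> b -> Base -> Ty
b -> b -> str -> Ty
b -> b -> str -> Pr
b -> b -> str -> Base
b -> b -> str -> b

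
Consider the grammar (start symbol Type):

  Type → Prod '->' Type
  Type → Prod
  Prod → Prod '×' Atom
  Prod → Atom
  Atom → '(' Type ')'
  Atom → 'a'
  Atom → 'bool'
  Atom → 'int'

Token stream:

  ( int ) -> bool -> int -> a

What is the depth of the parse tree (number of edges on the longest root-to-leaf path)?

6

[Type [Prod [Atom ( [Type [Prod [Atom int]]] )]] -> [Type [Prod [Atom bool]] -> [Type [Prod [Atom int]] -> [Type [Prod [Atom a]]]]]]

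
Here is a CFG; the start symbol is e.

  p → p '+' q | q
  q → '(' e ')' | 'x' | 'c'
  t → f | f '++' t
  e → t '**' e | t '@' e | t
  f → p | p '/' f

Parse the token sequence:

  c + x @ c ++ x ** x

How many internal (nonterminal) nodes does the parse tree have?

21

[e [t [f [p [p [q c]] + [q x]]]] @ [e [t [f [p [q c]]] ++ [t [f [p [q x]]]]] ** [e [t [f [p [q x]]]]]]]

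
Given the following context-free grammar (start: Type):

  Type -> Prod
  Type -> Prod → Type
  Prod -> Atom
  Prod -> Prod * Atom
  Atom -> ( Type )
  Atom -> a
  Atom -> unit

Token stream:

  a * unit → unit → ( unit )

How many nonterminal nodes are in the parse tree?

14

[Type [Prod [Prod [Atom a]] * [Atom unit]] → [Type [Prod [Atom unit]] → [Type [Prod [Atom ( [Type [Prod [Atom unit]]] )]]]]]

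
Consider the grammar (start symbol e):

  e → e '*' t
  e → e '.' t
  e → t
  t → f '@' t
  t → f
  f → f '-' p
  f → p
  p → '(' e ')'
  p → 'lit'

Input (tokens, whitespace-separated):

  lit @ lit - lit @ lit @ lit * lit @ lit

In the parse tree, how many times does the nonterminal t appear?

6

[e [e [t [f [p lit]] @ [t [f [f [p lit]] - [p lit]] @ [t [f [p lit]] @ [t [f [p lit]]]]]]] * [t [f [p lit]] @ [t [f [p lit]]]]]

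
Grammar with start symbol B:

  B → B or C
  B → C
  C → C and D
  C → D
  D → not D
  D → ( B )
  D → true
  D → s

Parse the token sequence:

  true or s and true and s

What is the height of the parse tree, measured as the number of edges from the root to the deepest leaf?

[B [B [C [D true]]] or [C [C [C [D s]] and [D true]] and [D s]]]

5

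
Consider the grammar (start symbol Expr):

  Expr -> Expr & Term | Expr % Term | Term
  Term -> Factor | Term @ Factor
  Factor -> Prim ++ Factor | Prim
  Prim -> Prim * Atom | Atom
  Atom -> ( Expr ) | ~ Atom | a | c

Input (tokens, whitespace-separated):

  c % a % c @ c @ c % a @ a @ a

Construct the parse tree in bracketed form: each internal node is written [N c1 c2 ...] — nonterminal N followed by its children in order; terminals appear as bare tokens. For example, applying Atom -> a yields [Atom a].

[Expr [Expr [Expr [Expr [Term [Factor [Prim [Atom c]]]]] % [Term [Factor [Prim [Atom a]]]]] % [Term [Term [Term [Factor [Prim [Atom c]]]] @ [Factor [Prim [Atom c]]]] @ [Factor [Prim [Atom c]]]]] % [Term [Term [Term [Factor [Prim [Atom a]]]] @ [Factor [Prim [Atom a]]]] @ [Factor [Prim [Atom a]]]]]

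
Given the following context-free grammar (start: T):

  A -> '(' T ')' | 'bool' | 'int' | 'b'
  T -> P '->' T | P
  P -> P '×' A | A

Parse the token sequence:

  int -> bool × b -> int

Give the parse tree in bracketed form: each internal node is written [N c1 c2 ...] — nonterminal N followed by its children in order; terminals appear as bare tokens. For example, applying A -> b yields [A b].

[T [P [A int]] -> [T [P [P [A bool]] × [A b]] -> [T [P [A int]]]]]

T
P -> T
A -> T
int -> T
int -> P -> T
int -> P × A -> T
int -> A × A -> T
int -> bool × A -> T
int -> bool × b -> T
int -> bool × b -> P
int -> bool × b -> A
int -> bool × b -> int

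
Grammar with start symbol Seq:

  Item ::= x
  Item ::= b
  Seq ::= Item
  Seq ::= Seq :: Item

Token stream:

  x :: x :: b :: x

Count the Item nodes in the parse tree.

[Seq [Seq [Seq [Seq [Item x]] :: [Item x]] :: [Item b]] :: [Item x]]

4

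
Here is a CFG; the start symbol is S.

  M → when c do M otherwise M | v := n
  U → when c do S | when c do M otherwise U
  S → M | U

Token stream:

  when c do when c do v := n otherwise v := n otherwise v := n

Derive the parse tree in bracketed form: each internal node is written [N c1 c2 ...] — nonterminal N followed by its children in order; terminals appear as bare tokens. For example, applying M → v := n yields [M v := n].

[S [M when c do [M when c do [M v := n] otherwise [M v := n]] otherwise [M v := n]]]

S
M
when c do M otherwise M
when c do when c do M otherwise M otherwise M
when c do when c do v := n otherwise M otherwise M
when c do when c do v := n otherwise v := n otherwise M
when c do when c do v := n otherwise v := n otherwise v := n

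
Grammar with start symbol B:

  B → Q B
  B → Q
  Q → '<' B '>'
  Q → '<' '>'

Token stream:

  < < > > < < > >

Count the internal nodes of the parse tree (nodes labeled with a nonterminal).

8

[B [Q < [B [Q < >]] >] [B [Q < [B [Q < >]] >]]]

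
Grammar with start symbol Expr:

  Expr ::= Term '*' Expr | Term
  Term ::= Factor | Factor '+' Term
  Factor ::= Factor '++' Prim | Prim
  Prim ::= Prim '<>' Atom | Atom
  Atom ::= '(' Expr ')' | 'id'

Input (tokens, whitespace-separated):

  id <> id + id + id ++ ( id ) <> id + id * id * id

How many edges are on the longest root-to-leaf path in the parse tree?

13

[Expr [Term [Factor [Prim [Prim [Atom id]] <> [Atom id]]] + [Term [Factor [Prim [Atom id]]] + [Term [Factor [Factor [Prim [Atom id]]] ++ [Prim [Prim [Atom ( [Expr [Term [Factor [Prim [Atom id]]]]] )]] <> [Atom id]]] + [Term [Factor [Prim [Atom id]]]]]]] * [Expr [Term [Factor [Prim [Atom id]]]] * [Expr [Term [Factor [Prim [Atom id]]]]]]]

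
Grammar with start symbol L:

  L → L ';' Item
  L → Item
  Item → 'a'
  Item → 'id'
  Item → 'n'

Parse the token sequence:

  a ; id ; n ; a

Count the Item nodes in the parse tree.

4

[L [L [L [L [Item a]] ; [Item id]] ; [Item n]] ; [Item a]]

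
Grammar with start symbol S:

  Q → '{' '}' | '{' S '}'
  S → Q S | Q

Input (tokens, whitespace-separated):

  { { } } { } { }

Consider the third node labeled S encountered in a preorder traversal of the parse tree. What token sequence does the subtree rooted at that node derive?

{ } { }

[S [Q { [S [Q { }]] }] [S [Q { }] [S [Q { }]]]]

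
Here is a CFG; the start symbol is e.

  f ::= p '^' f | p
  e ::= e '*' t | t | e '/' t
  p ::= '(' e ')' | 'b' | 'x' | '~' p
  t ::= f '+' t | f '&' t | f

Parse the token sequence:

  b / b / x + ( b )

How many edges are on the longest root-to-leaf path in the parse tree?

9

[e [e [e [t [f [p b]]]] / [t [f [p b]]]] / [t [f [p x]] + [t [f [p ( [e [t [f [p b]]]] )]]]]]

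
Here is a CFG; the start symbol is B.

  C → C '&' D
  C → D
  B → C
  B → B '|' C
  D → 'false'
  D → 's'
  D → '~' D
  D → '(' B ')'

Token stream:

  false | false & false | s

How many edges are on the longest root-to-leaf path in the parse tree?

5

[B [B [B [C [D false]]] | [C [C [D false]] & [D false]]] | [C [D s]]]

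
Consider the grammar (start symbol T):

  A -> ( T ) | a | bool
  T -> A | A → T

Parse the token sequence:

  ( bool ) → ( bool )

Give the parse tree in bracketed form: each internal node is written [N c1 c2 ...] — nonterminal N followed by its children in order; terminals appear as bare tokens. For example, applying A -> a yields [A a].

[T [A ( [T [A bool]] )] → [T [A ( [T [A bool]] )]]]

T
A → T
( T ) → T
( A ) → T
( bool ) → T
( bool ) → A
( bool ) → ( T )
( bool ) → ( A )
( bool ) → ( bool )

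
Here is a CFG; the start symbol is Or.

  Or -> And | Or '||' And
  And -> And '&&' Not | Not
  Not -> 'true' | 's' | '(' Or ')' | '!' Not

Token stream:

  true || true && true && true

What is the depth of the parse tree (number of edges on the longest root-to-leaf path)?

5

[Or [Or [And [Not true]]] || [And [And [And [Not true]] && [Not true]] && [Not true]]]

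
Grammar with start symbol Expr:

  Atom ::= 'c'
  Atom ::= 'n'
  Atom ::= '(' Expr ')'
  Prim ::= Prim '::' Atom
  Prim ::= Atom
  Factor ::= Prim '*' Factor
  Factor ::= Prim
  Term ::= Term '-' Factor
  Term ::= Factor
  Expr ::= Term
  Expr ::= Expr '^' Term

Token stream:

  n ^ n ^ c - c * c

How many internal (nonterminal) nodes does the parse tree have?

[Expr [Expr [Expr [Term [Factor [Prim [Atom n]]]]] ^ [Term [Factor [Prim [Atom n]]]]] ^ [Term [Term [Factor [Prim [Atom c]]]] - [Factor [Prim [Atom c]] * [Factor [Prim [Atom c]]]]]]

22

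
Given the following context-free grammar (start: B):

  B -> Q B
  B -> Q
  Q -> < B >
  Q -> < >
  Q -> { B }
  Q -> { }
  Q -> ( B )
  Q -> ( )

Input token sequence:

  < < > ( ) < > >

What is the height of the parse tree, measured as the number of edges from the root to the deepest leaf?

6

[B [Q < [B [Q < >] [B [Q ( )] [B [Q < >]]]] >]]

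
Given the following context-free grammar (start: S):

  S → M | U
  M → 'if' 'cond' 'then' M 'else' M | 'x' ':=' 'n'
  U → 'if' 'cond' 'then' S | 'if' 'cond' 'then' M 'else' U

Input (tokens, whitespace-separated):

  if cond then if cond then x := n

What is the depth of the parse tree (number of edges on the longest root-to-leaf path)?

6

[S [U if cond then [S [U if cond then [S [M x := n]]]]]]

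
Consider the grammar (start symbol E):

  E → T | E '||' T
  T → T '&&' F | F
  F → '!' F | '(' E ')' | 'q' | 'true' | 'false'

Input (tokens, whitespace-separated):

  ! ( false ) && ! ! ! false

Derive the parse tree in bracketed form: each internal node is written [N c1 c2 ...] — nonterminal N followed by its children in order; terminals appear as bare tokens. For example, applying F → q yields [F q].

E
T
T && F
F && F
! F && F
! ( E ) && F
! ( T ) && F
! ( F ) && F
! ( false ) && F
! ( false ) && ! F
! ( false ) && ! ! F
! ( false ) && ! ! ! F
! ( false ) && ! ! ! false

[E [T [T [F ! [F ( [E [T [F false]]] )]]] && [F ! [F ! [F ! [F false]]]]]]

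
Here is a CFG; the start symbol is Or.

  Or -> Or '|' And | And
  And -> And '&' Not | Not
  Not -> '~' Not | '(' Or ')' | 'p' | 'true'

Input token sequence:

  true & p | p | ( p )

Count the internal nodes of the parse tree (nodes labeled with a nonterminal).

14

[Or [Or [Or [And [And [Not true]] & [Not p]]] | [And [Not p]]] | [And [Not ( [Or [And [Not p]]] )]]]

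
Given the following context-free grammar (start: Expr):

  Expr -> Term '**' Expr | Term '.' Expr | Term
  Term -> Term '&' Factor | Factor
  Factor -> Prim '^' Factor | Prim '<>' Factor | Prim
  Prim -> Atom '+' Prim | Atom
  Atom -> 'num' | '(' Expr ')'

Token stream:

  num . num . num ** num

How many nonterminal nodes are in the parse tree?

[Expr [Term [Factor [Prim [Atom num]]]] . [Expr [Term [Factor [Prim [Atom num]]]] . [Expr [Term [Factor [Prim [Atom num]]]] ** [Expr [Term [Factor [Prim [Atom num]]]]]]]]

20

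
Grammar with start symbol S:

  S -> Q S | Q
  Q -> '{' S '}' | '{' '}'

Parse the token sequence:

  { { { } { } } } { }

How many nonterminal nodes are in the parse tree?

10

[S [Q { [S [Q { [S [Q { }] [S [Q { }]]] }]] }] [S [Q { }]]]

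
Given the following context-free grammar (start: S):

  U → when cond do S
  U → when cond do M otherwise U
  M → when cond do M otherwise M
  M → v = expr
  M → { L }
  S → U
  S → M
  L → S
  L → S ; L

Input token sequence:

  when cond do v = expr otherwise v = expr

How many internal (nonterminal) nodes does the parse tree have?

[S [M when cond do [M v = expr] otherwise [M v = expr]]]

4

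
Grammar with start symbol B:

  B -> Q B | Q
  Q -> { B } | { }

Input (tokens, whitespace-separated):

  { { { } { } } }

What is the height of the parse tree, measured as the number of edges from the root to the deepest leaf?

[B [Q { [B [Q { [B [Q { }] [B [Q { }]]] }]] }]]

7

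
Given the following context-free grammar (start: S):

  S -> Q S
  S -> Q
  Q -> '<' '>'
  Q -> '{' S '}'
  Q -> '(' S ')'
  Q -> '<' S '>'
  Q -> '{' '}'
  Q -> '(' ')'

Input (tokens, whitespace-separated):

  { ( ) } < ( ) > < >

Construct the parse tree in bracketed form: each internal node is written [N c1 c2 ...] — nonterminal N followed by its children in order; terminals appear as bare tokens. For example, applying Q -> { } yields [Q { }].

S
Q S
{ S } S
{ Q } S
{ ( ) } S
{ ( ) } Q S
{ ( ) } < S > S
{ ( ) } < Q > S
{ ( ) } < ( ) > S
{ ( ) } < ( ) > Q
{ ( ) } < ( ) > < >

[S [Q { [S [Q ( )]] }] [S [Q < [S [Q ( )]] >] [S [Q < >]]]]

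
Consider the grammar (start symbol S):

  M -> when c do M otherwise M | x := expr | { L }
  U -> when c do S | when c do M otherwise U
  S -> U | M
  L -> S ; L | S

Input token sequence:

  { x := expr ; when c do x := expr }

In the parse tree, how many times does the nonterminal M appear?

3

[S [M { [L [S [M x := expr]] ; [L [S [U when c do [S [M x := expr]]]]]] }]]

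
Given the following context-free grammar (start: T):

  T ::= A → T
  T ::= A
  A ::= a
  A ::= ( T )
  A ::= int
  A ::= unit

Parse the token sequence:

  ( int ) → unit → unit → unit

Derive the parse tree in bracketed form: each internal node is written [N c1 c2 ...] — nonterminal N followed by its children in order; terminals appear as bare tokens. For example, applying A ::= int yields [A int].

[T [A ( [T [A int]] )] → [T [A unit] → [T [A unit] → [T [A unit]]]]]

T
A → T
( T ) → T
( A ) → T
( int ) → T
( int ) → A → T
( int ) → unit → T
( int ) → unit → A → T
( int ) → unit → unit → T
( int ) → unit → unit → A
( int ) → unit → unit → unit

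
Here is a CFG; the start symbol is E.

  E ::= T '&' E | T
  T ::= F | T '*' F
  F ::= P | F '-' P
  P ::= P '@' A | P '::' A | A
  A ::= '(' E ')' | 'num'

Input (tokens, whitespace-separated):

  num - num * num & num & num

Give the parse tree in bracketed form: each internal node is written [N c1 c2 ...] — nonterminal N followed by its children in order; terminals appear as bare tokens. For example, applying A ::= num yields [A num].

E
T & E
T * F & E
F * F & E
F - P * F & E
P - P * F & E
A - P * F & E
num - P * F & E
num - A * F & E
num - num * F & E
num - num * P & E
num - num * A & E
num - num * num & E
num - num * num & T & E
num - num * num & F & E
num - num * num & P & E
num - num * num & A & E
num - num * num & num & E
num - num * num & num & T
num - num * num & num & F
num - num * num & num & P
num - num * num & num & A
num - num * num & num & num

[E [T [T [F [F [P [A num]]] - [P [A num]]]] * [F [P [A num]]]] & [E [T [F [P [A num]]]] & [E [T [F [P [A num]]]]]]]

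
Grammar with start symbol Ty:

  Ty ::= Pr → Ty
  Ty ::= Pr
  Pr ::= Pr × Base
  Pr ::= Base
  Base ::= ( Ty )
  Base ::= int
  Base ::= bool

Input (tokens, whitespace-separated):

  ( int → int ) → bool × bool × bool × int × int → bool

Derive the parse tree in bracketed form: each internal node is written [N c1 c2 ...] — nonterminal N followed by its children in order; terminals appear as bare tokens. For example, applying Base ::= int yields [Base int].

Ty
Pr → Ty
Base → Ty
( Ty ) → Ty
( Pr → Ty ) → Ty
( Base → Ty ) → Ty
( int → Ty ) → Ty
( int → Pr ) → Ty
( int → Base ) → Ty
( int → int ) → Ty
( int → int ) → Pr → Ty
( int → int ) → Pr × Base → Ty
( int → int ) → Pr × Base × Base → Ty
( int → int ) → Pr × Base × Base × Base → Ty
( int → int ) → Pr × Base × Base × Base × Base → Ty
( int → int ) → Base × Base × Base × Base × Base → Ty
( int → int ) → bool × Base × Base × Base × Base → Ty
( int → int ) → bool × bool × Base × Base × Base → Ty
( int → int ) → bool × bool × bool × Base × Base → Ty
( int → int ) → bool × bool × bool × int × Base → Ty
( int → int ) → bool × bool × bool × int × int → Ty
( int → int ) → bool × bool × bool × int × int → Pr
( int → int ) → bool × bool × bool × int × int → Base
( int → int ) → bool × bool × bool × int × int → bool

[Ty [Pr [Base ( [Ty [Pr [Base int]] → [Ty [Pr [Base int]]]] )]] → [Ty [Pr [Pr [Pr [Pr [Pr [Base bool]] × [Base bool]] × [Base bool]] × [Base int]] × [Base int]] → [Ty [Pr [Base bool]]]]]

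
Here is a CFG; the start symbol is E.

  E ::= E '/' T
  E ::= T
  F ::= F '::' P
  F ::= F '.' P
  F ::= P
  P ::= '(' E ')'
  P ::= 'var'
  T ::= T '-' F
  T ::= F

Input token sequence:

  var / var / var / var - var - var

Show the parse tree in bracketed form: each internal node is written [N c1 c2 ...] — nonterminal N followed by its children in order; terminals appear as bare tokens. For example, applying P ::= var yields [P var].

[E [E [E [E [T [F [P var]]]] / [T [F [P var]]]] / [T [F [P var]]]] / [T [T [T [F [P var]]] - [F [P var]]] - [F [P var]]]]

E
E / T
E / T / T
E / T / T / T
T / T / T / T
F / T / T / T
P / T / T / T
var / T / T / T
var / F / T / T
var / P / T / T
var / var / T / T
var / var / F / T
var / var / P / T
var / var / var / T
var / var / var / T - F
var / var / var / T - F - F
var / var / var / F - F - F
var / var / var / P - F - F
var / var / var / var - F - F
var / var / var / var - P - F
var / var / var / var - var - F
var / var / var / var - var - P
var / var / var / var - var - var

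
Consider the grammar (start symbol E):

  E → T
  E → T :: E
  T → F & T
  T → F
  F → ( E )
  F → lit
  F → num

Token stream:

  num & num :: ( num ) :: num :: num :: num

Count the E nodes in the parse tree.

6

[E [T [F num] & [T [F num]]] :: [E [T [F ( [E [T [F num]]] )]] :: [E [T [F num]] :: [E [T [F num]] :: [E [T [F num]]]]]]]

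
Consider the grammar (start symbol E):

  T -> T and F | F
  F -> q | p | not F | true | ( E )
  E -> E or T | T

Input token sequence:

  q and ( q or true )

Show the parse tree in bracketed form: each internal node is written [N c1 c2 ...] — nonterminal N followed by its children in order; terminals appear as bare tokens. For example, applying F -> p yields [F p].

E
T
T and F
F and F
q and F
q and ( E )
q and ( E or T )
q and ( T or T )
q and ( F or T )
q and ( q or T )
q and ( q or F )
q and ( q or true )

[E [T [T [F q]] and [F ( [E [E [T [F q]]] or [T [F true]]] )]]]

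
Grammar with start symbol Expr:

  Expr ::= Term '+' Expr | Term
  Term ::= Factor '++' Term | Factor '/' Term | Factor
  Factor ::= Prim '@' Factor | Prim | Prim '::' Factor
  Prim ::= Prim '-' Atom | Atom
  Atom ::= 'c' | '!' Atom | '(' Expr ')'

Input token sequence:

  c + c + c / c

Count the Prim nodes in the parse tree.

4

[Expr [Term [Factor [Prim [Atom c]]]] + [Expr [Term [Factor [Prim [Atom c]]]] + [Expr [Term [Factor [Prim [Atom c]]] / [Term [Factor [Prim [Atom c]]]]]]]]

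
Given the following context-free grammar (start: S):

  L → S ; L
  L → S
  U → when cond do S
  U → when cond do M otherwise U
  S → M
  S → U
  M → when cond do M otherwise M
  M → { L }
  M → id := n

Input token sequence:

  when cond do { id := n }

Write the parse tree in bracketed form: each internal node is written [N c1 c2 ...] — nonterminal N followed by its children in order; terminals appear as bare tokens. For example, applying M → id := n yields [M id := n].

[S [U when cond do [S [M { [L [S [M id := n]]] }]]]]

S
U
when cond do S
when cond do M
when cond do { L }
when cond do { S }
when cond do { M }
when cond do { id := n }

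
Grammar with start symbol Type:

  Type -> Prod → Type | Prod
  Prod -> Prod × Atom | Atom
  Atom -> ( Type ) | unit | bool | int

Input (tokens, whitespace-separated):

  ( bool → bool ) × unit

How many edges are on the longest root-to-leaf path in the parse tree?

8

[Type [Prod [Prod [Atom ( [Type [Prod [Atom bool]] → [Type [Prod [Atom bool]]]] )]] × [Atom unit]]]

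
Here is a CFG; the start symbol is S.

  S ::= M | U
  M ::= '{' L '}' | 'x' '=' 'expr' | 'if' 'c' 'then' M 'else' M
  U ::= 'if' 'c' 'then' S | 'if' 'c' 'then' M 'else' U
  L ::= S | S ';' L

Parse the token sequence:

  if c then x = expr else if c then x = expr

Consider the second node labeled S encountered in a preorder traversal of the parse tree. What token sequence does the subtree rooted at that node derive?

[S [U if c then [M x = expr] else [U if c then [S [M x = expr]]]]]

x = expr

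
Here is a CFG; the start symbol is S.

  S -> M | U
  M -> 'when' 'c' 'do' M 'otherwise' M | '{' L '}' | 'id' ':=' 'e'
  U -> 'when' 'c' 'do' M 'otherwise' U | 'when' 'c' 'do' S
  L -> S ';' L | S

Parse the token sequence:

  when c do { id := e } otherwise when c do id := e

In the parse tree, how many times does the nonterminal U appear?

[S [U when c do [M { [L [S [M id := e]]] }] otherwise [U when c do [S [M id := e]]]]]

2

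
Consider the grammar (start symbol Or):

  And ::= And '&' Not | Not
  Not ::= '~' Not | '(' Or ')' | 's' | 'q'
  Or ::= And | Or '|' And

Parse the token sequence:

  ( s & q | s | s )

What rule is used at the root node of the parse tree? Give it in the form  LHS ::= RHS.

Or ::= And

[Or [And [Not ( [Or [Or [Or [And [And [Not s]] & [Not q]]] | [And [Not s]]] | [And [Not s]]] )]]]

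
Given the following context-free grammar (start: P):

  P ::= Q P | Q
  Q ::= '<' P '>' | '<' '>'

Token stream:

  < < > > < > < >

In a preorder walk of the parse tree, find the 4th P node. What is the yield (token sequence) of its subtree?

< >

[P [Q < [P [Q < >]] >] [P [Q < >] [P [Q < >]]]]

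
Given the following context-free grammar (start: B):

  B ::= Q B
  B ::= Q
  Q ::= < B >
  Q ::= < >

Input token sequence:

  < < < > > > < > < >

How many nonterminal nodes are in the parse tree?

[B [Q < [B [Q < [B [Q < >]] >]] >] [B [Q < >] [B [Q < >]]]]

10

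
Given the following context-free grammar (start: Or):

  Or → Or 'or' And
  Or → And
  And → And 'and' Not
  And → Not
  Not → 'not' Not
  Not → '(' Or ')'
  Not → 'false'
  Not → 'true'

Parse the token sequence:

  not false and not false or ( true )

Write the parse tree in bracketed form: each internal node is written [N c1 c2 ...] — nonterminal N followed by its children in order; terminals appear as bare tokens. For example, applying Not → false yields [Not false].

Or
Or or And
And or And
And and Not or And
Not and Not or And
not Not and Not or And
not false and Not or And
not false and not Not or And
not false and not false or And
not false and not false or Not
not false and not false or ( Or )
not false and not false or ( And )
not false and not false or ( Not )
not false and not false or ( true )

[Or [Or [And [And [Not not [Not false]]] and [Not not [Not false]]]] or [And [Not ( [Or [And [Not true]]] )]]]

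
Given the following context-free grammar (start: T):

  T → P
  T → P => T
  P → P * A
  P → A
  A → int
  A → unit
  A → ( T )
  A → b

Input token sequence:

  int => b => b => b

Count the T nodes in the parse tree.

[T [P [A int]] => [T [P [A b]] => [T [P [A b]] => [T [P [A b]]]]]]

4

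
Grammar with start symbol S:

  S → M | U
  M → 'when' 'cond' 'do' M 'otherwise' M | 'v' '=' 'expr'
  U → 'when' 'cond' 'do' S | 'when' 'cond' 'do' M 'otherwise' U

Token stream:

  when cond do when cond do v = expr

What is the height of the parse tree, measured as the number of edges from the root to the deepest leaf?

6

[S [U when cond do [S [U when cond do [S [M v = expr]]]]]]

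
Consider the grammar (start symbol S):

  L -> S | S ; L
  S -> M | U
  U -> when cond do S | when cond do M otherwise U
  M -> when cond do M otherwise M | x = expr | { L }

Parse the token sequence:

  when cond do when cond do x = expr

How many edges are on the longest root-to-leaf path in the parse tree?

[S [U when cond do [S [U when cond do [S [M x = expr]]]]]]

6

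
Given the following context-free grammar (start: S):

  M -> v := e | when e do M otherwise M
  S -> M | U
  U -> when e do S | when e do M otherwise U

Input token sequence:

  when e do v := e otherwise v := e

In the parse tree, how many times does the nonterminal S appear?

1

[S [M when e do [M v := e] otherwise [M v := e]]]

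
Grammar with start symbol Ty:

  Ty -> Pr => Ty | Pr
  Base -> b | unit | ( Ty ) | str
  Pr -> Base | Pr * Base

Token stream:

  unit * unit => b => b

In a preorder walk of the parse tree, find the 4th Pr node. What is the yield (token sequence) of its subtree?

b

[Ty [Pr [Pr [Base unit]] * [Base unit]] => [Ty [Pr [Base b]] => [Ty [Pr [Base b]]]]]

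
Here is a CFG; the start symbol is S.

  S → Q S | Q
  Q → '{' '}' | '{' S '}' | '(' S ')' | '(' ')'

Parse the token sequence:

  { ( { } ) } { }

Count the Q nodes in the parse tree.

[S [Q { [S [Q ( [S [Q { }]] )]] }] [S [Q { }]]]

4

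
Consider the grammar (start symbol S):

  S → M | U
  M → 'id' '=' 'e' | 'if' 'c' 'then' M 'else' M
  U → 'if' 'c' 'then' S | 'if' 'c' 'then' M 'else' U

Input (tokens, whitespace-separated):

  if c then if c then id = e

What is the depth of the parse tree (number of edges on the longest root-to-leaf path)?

6

[S [U if c then [S [U if c then [S [M id = e]]]]]]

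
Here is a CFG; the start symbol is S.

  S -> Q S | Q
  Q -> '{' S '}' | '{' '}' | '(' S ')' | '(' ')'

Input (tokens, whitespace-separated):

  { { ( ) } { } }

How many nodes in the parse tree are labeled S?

[S [Q { [S [Q { [S [Q ( )]] }] [S [Q { }]]] }]]

4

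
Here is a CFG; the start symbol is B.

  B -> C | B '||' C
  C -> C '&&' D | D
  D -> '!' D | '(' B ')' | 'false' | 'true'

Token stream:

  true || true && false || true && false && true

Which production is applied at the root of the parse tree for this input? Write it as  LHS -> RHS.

B -> B '||' C

[B [B [B [C [D true]]] || [C [C [D true]] && [D false]]] || [C [C [C [D true]] && [D false]] && [D true]]]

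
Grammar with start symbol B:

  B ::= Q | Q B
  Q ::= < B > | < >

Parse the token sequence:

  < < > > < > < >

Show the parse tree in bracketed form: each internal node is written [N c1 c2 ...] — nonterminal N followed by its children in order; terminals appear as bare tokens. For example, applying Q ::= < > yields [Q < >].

[B [Q < [B [Q < >]] >] [B [Q < >] [B [Q < >]]]]

B
Q B
< B > B
< Q > B
< < > > B
< < > > Q B
< < > > < > B
< < > > < > Q
< < > > < > < >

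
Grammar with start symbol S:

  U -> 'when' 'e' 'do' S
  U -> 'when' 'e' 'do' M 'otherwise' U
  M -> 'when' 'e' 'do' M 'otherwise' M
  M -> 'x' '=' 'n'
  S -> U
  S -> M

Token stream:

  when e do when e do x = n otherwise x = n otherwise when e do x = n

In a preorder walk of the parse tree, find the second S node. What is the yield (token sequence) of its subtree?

[S [U when e do [M when e do [M x = n] otherwise [M x = n]] otherwise [U when e do [S [M x = n]]]]]

x = n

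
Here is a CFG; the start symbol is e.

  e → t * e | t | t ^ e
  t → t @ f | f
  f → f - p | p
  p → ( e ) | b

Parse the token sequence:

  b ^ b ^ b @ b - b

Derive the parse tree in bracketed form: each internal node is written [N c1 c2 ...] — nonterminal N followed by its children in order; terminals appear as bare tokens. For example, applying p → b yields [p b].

[e [t [f [p b]]] ^ [e [t [f [p b]]] ^ [e [t [t [f [p b]]] @ [f [f [p b]] - [p b]]]]]]

e
t ^ e
f ^ e
p ^ e
b ^ e
b ^ t ^ e
b ^ f ^ e
b ^ p ^ e
b ^ b ^ e
b ^ b ^ t
b ^ b ^ t @ f
b ^ b ^ f @ f
b ^ b ^ p @ f
b ^ b ^ b @ f
b ^ b ^ b @ f - p
b ^ b ^ b @ p - p
b ^ b ^ b @ b - p
b ^ b ^ b @ b - b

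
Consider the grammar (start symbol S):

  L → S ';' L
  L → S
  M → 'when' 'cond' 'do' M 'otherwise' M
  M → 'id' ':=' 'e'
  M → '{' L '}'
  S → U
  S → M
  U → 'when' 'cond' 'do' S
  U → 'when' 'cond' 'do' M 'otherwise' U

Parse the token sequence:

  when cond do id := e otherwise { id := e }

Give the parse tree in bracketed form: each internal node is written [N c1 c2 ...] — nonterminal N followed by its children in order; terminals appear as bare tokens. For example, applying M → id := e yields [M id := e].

S
M
when cond do M otherwise M
when cond do id := e otherwise M
when cond do id := e otherwise { L }
when cond do id := e otherwise { S }
when cond do id := e otherwise { M }
when cond do id := e otherwise { id := e }

[S [M when cond do [M id := e] otherwise [M { [L [S [M id := e]]] }]]]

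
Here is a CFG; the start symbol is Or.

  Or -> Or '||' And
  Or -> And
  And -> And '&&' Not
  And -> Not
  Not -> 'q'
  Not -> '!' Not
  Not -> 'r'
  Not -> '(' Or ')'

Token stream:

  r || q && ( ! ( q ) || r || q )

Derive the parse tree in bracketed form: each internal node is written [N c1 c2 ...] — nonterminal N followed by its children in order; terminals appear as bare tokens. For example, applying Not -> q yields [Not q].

Or
Or || And
And || And
Not || And
r || And
r || And && Not
r || Not && Not
r || q && Not
r || q && ( Or )
r || q && ( Or || And )
r || q && ( Or || And || And )
r || q && ( And || And || And )
r || q && ( Not || And || And )
r || q && ( ! Not || And || And )
r || q && ( ! ( Or ) || And || And )
r || q && ( ! ( And ) || And || And )
r || q && ( ! ( Not ) || And || And )
r || q && ( ! ( q ) || And || And )
r || q && ( ! ( q ) || Not || And )
r || q && ( ! ( q ) || r || And )
r || q && ( ! ( q ) || r || Not )
r || q && ( ! ( q ) || r || q )

[Or [Or [And [Not r]]] || [And [And [Not q]] && [Not ( [Or [Or [Or [And [Not ! [Not ( [Or [And [Not q]]] )]]]] || [And [Not r]]] || [And [Not q]]] )]]]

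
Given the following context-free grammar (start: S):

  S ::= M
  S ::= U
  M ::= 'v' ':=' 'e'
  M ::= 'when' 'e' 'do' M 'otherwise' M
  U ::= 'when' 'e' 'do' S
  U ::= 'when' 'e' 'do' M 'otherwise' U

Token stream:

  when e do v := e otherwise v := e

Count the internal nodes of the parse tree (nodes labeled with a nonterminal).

[S [M when e do [M v := e] otherwise [M v := e]]]

4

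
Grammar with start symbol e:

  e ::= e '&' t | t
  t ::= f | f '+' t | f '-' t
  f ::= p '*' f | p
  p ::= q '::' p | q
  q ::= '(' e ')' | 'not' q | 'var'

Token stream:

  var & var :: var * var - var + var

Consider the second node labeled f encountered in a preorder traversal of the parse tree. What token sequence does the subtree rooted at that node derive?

var :: var * var

[e [e [t [f [p [q var]]]]] & [t [f [p [q var] :: [p [q var]]] * [f [p [q var]]]] - [t [f [p [q var]]] + [t [f [p [q var]]]]]]]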